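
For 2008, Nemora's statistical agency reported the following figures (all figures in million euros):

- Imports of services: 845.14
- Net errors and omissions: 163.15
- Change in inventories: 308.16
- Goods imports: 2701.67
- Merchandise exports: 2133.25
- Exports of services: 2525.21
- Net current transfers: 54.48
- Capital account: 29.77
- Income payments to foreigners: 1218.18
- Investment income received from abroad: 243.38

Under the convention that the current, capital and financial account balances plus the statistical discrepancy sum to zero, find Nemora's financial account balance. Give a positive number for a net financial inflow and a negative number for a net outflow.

Goods balance = 2133.25 - 2701.67 = -568.42
Services balance = 2525.21 - 845.14 = 1680.07
Trade balance (goods + services) = -568.42 + 1680.07 = 1111.65
Net primary income = 243.38 - 1218.18 = -974.80
Net secondary income = 54.48
Current account = 1111.65 + (-974.80) + 54.48 = 191.33
Financial account = -(191.33 + 29.77 + 163.15) = -384.25

-384.25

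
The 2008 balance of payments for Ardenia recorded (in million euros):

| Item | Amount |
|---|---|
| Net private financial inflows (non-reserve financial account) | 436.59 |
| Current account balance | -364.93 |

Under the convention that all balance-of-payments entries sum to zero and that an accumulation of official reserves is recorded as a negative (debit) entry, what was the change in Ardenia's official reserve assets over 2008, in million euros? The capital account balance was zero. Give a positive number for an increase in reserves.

Official reserve transactions balance = -((-364.93) + 436.59) = -71.66
An accumulation of reserves is recorded as a debit (negative entry), so the change in the stock of reserves is the negative of that balance.
Change in official reserves = -(-71.66) = 71.66

71.66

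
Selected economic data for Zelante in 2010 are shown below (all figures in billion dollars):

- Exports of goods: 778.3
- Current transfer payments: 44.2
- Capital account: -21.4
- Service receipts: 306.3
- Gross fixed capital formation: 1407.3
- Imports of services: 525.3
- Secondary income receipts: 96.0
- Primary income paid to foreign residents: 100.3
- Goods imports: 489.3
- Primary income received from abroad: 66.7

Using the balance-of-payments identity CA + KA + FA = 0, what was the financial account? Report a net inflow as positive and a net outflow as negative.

-66.8

Goods balance = 778.3 - 489.3 = 289.0
Services balance = 306.3 - 525.3 = -219.0
Trade balance (goods + services) = 289.0 + (-219.0) = 70.0
Net primary income = 66.7 - 100.3 = -33.6
Net secondary income = 96.0 - 44.2 = 51.8
Current account = 70.0 + (-33.6) + 51.8 = 88.2
Financial account = -(88.2 + (-21.4)) = -66.8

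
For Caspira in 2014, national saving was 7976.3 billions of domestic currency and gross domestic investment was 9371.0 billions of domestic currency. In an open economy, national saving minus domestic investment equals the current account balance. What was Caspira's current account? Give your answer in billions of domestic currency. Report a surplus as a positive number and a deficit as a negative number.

-1394.7

CA = S - I = 7976.3 - 9371.0 = -1394.7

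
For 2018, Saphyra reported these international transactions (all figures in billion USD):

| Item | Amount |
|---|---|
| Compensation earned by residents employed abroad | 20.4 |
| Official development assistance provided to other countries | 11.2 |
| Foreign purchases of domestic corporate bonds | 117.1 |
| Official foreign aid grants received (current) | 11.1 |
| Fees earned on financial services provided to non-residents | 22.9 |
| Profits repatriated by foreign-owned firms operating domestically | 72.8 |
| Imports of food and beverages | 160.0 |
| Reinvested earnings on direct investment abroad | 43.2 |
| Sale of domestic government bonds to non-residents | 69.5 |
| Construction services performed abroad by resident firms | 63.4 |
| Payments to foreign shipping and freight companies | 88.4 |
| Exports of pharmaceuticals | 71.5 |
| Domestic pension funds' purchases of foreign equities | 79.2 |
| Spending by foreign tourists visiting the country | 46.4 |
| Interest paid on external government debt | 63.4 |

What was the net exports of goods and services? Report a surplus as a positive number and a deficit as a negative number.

Goods: -160.0 + 71.5 = -88.5
Services: 63.4 + 46.4 - 88.4 + 22.9 = 44.3
Trade balance = -88.5 + 44.3 = -44.2
(Excluded from the trade balance — primary income: compensation earned by residents employed abroad 20.4, profits repatriated by foreign-owned firms operating domestically 72.8, reinvested earnings on direct investment abroad 43.2, interest paid on external government debt 63.4; secondary income: official development assistance provided to other countries 11.2, official foreign aid grants received (current) 11.1; financial account: foreign purchases of domestic corporate bonds 117.1, sale of domestic government bonds to non-residents 69.5, domestic pension funds' purchases of foreign equities 79.2.)

-44.2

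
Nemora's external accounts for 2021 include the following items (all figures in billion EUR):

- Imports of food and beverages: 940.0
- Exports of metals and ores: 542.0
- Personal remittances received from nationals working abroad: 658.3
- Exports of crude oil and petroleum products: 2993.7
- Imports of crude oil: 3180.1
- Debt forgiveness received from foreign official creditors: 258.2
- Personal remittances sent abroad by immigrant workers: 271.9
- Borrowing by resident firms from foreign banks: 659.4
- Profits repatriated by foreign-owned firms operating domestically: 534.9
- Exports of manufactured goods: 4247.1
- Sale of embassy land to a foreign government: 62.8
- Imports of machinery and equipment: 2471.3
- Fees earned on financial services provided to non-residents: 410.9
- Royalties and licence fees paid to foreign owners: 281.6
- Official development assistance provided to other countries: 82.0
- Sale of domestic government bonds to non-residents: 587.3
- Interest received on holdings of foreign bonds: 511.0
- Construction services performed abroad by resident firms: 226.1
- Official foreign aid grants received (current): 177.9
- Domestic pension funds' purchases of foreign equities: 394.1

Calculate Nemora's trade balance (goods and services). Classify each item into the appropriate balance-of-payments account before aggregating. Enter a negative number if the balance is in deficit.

Goods: -3180.1 + 4247.1 + 2993.7 + 542.0 - 2471.3 - 940.0 = 1191.4
Services: 410.9 - 281.6 + 226.1 = 355.4
Trade balance = 1191.4 + 355.4 = 1546.8
(Excluded from the trade balance — secondary income: personal remittances received from nationals working abroad 658.3, personal remittances sent abroad by immigrant workers 271.9, official development assistance provided to other countries 82.0, official foreign aid grants received (current) 177.9; capital account: debt forgiveness received from foreign official creditors 258.2, sale of embassy land to a foreign government 62.8; financial account: borrowing by resident firms from foreign banks 659.4, sale of domestic government bonds to non-residents 587.3, domestic pension funds' purchases of foreign equities 394.1; primary income: profits repatriated by foreign-owned firms operating domestically 534.9, interest received on holdings of foreign bonds 511.0.)

1546.8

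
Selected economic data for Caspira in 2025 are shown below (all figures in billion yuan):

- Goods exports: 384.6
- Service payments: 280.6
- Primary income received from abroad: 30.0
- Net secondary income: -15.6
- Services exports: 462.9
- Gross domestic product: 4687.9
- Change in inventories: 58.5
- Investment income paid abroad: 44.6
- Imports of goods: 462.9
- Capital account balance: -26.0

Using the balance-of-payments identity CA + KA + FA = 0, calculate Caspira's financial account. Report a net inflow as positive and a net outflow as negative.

-47.8

Goods balance = 384.6 - 462.9 = -78.3
Services balance = 462.9 - 280.6 = 182.3
Trade balance (goods + services) = -78.3 + 182.3 = 104.0
Net primary income = 30.0 - 44.6 = -14.6
Net secondary income = -15.6
Current account = 104.0 + (-14.6) + (-15.6) = 73.8
Financial account = -(73.8 + (-26.0)) = -47.8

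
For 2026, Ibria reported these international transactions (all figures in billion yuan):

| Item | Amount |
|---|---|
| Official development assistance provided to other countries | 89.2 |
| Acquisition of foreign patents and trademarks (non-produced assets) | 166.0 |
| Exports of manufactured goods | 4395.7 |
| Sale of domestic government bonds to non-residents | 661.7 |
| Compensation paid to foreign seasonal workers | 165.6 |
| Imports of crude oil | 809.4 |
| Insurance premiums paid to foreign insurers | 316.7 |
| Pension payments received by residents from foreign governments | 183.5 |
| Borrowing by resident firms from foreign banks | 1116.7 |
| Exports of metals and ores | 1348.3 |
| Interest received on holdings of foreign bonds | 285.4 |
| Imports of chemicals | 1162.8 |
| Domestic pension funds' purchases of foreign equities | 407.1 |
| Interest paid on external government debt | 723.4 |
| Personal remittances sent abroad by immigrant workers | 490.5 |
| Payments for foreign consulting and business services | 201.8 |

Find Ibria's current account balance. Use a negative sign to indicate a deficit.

Goods: 4395.7 - 1162.8 - 809.4 + 1348.3 = 3771.8
Services: -316.7 - 201.8 = -518.5
Primary income: -165.6 - 723.4 + 285.4 = -603.6
Secondary income: -490.5 + 183.5 - 89.2 = -396.2
Current account = 3771.8 + (-518.5) + (-603.6) + (-396.2) = 2253.5
(Excluded from the current account — capital account: acquisition of foreign patents and trademarks (non-produced assets) 166.0; financial account: sale of domestic government bonds to non-residents 661.7, borrowing by resident firms from foreign banks 1116.7, domestic pension funds' purchases of foreign equities 407.1.)

2253.5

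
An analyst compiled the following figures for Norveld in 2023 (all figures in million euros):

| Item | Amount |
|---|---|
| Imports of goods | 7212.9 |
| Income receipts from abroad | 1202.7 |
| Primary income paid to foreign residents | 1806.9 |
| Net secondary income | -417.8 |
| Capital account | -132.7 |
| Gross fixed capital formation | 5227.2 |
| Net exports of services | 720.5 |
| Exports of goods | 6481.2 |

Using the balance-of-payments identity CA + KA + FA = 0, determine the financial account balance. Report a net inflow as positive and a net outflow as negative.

Goods balance = 6481.2 - 7212.9 = -731.7
Services balance = 720.5
Trade balance (goods + services) = -731.7 + 720.5 = -11.2
Net primary income = 1202.7 - 1806.9 = -604.2
Net secondary income = -417.8
Current account = -11.2 + (-604.2) + (-417.8) = -1033.2
Financial account = -(-1033.2 + (-132.7)) = 1165.9

1165.9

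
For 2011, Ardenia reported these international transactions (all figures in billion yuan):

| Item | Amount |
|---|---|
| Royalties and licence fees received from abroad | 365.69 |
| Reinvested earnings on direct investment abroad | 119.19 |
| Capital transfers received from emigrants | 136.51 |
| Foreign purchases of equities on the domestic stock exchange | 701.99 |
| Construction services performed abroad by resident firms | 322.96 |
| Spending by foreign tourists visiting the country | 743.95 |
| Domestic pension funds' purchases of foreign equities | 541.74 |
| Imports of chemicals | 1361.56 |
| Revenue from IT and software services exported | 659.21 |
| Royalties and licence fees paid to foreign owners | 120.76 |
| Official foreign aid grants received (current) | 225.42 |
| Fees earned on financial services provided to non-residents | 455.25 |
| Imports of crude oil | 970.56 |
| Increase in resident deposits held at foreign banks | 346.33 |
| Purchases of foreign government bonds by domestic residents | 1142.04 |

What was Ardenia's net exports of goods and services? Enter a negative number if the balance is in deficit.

Goods: -1361.56 - 970.56 = -2332.12
Services: -120.76 + 322.96 + 365.69 + 743.95 + 659.21 + 455.25 = 2426.30
Trade balance = -2332.12 + 2426.30 = 94.18
(Excluded from the trade balance — primary income: reinvested earnings on direct investment abroad 119.19; capital account: capital transfers received from emigrants 136.51; financial account: foreign purchases of equities on the domestic stock exchange 701.99, domestic pension funds' purchases of foreign equities 541.74, increase in resident deposits held at foreign banks 346.33, purchases of foreign government bonds by domestic residents 1142.04; secondary income: official foreign aid grants received (current) 225.42.)

94.18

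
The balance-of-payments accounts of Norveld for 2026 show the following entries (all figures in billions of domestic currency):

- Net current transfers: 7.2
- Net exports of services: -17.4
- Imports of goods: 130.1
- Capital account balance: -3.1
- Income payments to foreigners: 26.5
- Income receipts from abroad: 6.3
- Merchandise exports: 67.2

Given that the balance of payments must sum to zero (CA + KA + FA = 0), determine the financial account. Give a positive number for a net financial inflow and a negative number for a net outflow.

96.4

Goods balance = 67.2 - 130.1 = -62.9
Services balance = -17.4
Trade balance (goods + services) = -62.9 + (-17.4) = -80.3
Net primary income = 6.3 - 26.5 = -20.2
Net secondary income = 7.2
Current account = -80.3 + (-20.2) + 7.2 = -93.3
Financial account = -(-93.3 + (-3.1)) = 96.4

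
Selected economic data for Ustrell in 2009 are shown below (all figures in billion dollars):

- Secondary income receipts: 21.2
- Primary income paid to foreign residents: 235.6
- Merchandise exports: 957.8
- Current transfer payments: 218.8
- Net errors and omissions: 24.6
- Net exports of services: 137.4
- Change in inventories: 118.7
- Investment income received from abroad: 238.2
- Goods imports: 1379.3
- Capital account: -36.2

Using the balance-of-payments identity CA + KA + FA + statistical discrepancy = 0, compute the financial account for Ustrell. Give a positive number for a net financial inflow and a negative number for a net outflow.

490.7

Goods balance = 957.8 - 1379.3 = -421.5
Services balance = 137.4
Trade balance (goods + services) = -421.5 + 137.4 = -284.1
Net primary income = 238.2 - 235.6 = 2.6
Net secondary income = 21.2 - 218.8 = -197.6
Current account = -284.1 + 2.6 + (-197.6) = -479.1
Financial account = -(-479.1 + (-36.2) + 24.6) = 490.7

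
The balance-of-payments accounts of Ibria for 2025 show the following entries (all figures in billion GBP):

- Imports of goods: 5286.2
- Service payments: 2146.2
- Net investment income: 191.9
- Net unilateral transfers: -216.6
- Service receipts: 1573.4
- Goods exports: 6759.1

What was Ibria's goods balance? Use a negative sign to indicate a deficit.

Goods balance = 6759.1 - 5286.2 = 1472.9

1472.9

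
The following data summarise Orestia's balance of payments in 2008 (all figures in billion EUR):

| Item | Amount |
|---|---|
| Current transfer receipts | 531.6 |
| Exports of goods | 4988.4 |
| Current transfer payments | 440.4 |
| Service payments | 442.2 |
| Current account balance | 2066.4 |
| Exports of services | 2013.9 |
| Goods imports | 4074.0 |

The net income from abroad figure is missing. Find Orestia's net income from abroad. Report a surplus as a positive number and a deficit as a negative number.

-510.9

Current account = goods balance + services balance + net primary income + net secondary income
Sum of the known components = 2577.3
Net income from abroad = CA - (known components) = 2066.4 - 2577.3 = -510.9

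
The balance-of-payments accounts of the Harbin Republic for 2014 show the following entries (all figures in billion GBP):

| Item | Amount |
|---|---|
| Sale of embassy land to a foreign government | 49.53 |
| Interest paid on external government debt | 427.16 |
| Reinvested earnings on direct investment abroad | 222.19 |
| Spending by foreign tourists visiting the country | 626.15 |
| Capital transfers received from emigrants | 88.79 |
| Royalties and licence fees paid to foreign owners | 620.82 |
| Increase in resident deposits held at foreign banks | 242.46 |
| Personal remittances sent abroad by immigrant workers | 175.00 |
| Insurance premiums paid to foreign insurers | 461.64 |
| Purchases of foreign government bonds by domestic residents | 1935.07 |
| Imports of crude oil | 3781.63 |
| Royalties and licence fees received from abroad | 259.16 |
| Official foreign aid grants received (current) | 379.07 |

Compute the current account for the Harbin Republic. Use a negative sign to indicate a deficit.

-3979.68

Goods: -3781.63
Services: 626.15 + 259.16 - 620.82 - 461.64 = -197.15
Primary income: 222.19 - 427.16 = -204.97
Secondary income: -175.00 + 379.07 = 204.07
Current account = (-3781.63) + (-197.15) + (-204.97) + 204.07 = -3979.68
(Excluded from the current account — capital account: sale of embassy land to a foreign government 49.53, capital transfers received from emigrants 88.79; financial account: increase in resident deposits held at foreign banks 242.46, purchases of foreign government bonds by domestic residents 1935.07.)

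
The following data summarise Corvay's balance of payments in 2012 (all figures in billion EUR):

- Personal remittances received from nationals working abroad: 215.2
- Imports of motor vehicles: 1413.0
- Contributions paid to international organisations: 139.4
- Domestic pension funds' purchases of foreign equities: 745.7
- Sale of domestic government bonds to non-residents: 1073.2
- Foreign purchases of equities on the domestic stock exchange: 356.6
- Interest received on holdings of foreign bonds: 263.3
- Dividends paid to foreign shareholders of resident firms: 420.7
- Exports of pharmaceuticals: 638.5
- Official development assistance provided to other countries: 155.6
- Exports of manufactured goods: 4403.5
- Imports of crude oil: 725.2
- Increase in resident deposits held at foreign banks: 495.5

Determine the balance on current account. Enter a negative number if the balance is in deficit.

Goods: 638.5 - 1413.0 - 725.2 + 4403.5 = 2903.8
Primary income: 263.3 - 420.7 = -157.4
Secondary income: 215.2 - 155.6 - 139.4 = -79.8
Current account = 2903.8 + (-157.4) + (-79.8) = 2666.6
(Excluded from the current account — financial account: domestic pension funds' purchases of foreign equities 745.7, sale of domestic government bonds to non-residents 1073.2, foreign purchases of equities on the domestic stock exchange 356.6, increase in resident deposits held at foreign banks 495.5.)

2666.6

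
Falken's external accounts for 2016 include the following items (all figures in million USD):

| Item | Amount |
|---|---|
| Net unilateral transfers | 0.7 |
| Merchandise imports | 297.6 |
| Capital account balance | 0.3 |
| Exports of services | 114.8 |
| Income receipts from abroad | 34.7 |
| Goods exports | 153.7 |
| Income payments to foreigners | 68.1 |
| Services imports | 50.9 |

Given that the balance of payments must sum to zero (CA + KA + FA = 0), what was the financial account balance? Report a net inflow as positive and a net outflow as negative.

Goods balance = 153.7 - 297.6 = -143.9
Services balance = 114.8 - 50.9 = 63.9
Trade balance (goods + services) = -143.9 + 63.9 = -80.0
Net primary income = 34.7 - 68.1 = -33.4
Net secondary income = 0.7
Current account = -80.0 + (-33.4) + 0.7 = -112.7
Financial account = -(-112.7 + 0.3) = 112.4

112.4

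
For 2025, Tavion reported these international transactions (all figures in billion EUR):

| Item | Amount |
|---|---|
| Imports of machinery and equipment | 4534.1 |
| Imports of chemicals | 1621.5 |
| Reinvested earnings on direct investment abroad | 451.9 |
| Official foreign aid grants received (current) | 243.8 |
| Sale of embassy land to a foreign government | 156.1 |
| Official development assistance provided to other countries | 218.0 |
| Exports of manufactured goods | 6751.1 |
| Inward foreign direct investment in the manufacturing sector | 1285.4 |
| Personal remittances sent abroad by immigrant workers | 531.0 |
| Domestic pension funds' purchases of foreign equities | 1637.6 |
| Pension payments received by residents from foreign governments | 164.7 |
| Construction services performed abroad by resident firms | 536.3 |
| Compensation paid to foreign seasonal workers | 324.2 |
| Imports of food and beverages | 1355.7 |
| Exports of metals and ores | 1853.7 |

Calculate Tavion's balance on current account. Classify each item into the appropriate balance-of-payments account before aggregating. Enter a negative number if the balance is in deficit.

Goods: 6751.1 + 1853.7 - 1621.5 - 1355.7 - 4534.1 = 1093.5
Services: 536.3
Primary income: 451.9 - 324.2 = 127.7
Secondary income: -531.0 - 218.0 + 243.8 + 164.7 = -340.5
Current account = 1093.5 + 536.3 + 127.7 + (-340.5) = 1417.0
(Excluded from the current account — capital account: sale of embassy land to a foreign government 156.1; financial account: inward foreign direct investment in the manufacturing sector 1285.4, domestic pension funds' purchases of foreign equities 1637.6.)

1417.0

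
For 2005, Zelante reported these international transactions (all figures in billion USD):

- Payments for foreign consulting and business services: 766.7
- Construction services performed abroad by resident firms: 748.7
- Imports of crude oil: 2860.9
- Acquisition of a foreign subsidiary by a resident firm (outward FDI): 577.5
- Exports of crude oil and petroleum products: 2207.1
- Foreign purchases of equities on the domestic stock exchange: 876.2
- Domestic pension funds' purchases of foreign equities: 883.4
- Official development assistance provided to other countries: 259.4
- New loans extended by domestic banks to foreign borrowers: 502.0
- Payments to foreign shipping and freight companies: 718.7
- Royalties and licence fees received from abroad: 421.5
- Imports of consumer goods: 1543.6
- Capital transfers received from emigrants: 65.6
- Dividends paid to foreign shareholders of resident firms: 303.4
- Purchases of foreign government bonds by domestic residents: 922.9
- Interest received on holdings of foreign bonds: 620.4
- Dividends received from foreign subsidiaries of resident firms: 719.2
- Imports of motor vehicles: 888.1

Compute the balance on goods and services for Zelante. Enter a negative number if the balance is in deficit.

Goods: -888.1 - 1543.6 - 2860.9 + 2207.1 = -3085.5
Services: -718.7 - 766.7 + 748.7 + 421.5 = -315.2
Trade balance = -3085.5 + (-315.2) = -3400.7
(Excluded from the trade balance — financial account: acquisition of a foreign subsidiary by a resident firm (outward FDI) 577.5, foreign purchases of equities on the domestic stock exchange 876.2, domestic pension funds' purchases of foreign equities 883.4, new loans extended by domestic banks to foreign borrowers 502.0, purchases of foreign government bonds by domestic residents 922.9; secondary income: official development assistance provided to other countries 259.4; capital account: capital transfers received from emigrants 65.6; primary income: dividends paid to foreign shareholders of resident firms 303.4, interest received on holdings of foreign bonds 620.4, dividends received from foreign subsidiaries of resident firms 719.2.)

-3400.7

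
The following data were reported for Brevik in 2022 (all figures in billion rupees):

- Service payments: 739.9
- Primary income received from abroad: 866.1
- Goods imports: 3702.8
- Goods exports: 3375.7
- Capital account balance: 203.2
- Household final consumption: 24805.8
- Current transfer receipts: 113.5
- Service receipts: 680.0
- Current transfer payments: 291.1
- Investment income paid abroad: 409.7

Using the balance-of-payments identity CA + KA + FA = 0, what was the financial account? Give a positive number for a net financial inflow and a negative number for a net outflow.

Goods balance = 3375.7 - 3702.8 = -327.1
Services balance = 680.0 - 739.9 = -59.9
Trade balance (goods + services) = -327.1 + (-59.9) = -387.0
Net primary income = 866.1 - 409.7 = 456.4
Net secondary income = 113.5 - 291.1 = -177.6
Current account = -387.0 + 456.4 + (-177.6) = -108.2
Financial account = -(-108.2 + 203.2) = -95.0

-95.0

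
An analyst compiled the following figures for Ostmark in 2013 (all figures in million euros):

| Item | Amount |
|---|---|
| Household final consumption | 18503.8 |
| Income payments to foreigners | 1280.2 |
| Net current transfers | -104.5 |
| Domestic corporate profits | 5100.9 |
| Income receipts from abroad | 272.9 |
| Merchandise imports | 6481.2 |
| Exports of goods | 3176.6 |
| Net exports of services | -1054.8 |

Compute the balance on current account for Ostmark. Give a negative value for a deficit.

-5471.2

Goods balance = 3176.6 - 6481.2 = -3304.6
Services balance = -1054.8
Trade balance (goods + services) = -3304.6 + (-1054.8) = -4359.4
Net primary income = 272.9 - 1280.2 = -1007.3
Net secondary income = -104.5
Current account = -4359.4 + (-1007.3) + (-104.5) = -5471.2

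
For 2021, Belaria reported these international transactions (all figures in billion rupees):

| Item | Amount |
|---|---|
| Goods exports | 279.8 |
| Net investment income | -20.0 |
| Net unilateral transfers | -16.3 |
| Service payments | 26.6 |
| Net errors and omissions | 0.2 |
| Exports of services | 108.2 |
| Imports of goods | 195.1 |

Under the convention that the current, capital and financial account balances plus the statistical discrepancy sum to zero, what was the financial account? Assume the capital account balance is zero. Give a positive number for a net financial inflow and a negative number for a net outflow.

Goods balance = 279.8 - 195.1 = 84.7
Services balance = 108.2 - 26.6 = 81.6
Trade balance (goods + services) = 84.7 + 81.6 = 166.3
Net primary income = -20.0
Net secondary income = -16.3
Current account = 166.3 + (-20.0) + (-16.3) = 130.0
Financial account = -(130.0 + 0.2) = -130.2

-130.2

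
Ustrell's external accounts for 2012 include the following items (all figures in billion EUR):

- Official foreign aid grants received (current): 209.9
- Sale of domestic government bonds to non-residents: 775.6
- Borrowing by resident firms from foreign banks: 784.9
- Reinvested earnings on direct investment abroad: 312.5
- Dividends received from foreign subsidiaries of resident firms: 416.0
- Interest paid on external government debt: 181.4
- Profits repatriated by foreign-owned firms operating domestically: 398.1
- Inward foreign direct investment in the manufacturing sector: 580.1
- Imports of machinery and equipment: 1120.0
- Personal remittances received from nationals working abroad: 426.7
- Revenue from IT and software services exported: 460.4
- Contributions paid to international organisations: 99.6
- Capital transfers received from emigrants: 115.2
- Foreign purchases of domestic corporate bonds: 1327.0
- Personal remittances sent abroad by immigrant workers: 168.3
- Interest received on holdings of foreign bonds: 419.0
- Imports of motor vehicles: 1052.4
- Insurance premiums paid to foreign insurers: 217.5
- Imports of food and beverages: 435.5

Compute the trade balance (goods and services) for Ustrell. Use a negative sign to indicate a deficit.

-2365.0

Goods: -1052.4 - 1120.0 - 435.5 = -2607.9
Services: 460.4 - 217.5 = 242.9
Trade balance = -2607.9 + 242.9 = -2365.0
(Excluded from the trade balance — secondary income: official foreign aid grants received (current) 209.9, personal remittances received from nationals working abroad 426.7, contributions paid to international organisations 99.6, personal remittances sent abroad by immigrant workers 168.3; financial account: sale of domestic government bonds to non-residents 775.6, borrowing by resident firms from foreign banks 784.9, inward foreign direct investment in the manufacturing sector 580.1, foreign purchases of domestic corporate bonds 1327.0; primary income: reinvested earnings on direct investment abroad 312.5, dividends received from foreign subsidiaries of resident firms 416.0, interest paid on external government debt 181.4, profits repatriated by foreign-owned firms operating domestically 398.1, interest received on holdings of foreign bonds 419.0; capital account: capital transfers received from emigrants 115.2.)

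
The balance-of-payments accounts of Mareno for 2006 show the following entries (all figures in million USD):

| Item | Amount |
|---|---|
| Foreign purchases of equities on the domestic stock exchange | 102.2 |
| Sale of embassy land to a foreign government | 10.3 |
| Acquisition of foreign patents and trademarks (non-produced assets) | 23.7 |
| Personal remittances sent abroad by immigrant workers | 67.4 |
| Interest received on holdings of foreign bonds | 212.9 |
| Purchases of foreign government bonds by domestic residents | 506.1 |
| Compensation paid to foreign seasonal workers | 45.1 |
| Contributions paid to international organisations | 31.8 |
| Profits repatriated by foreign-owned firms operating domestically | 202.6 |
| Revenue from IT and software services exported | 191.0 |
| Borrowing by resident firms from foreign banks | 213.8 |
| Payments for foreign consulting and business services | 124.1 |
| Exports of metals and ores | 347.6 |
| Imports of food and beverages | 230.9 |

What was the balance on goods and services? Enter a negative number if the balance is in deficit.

Goods: -230.9 + 347.6 = 116.7
Services: -124.1 + 191.0 = 66.9
Trade balance = 116.7 + 66.9 = 183.6
(Excluded from the trade balance — financial account: foreign purchases of equities on the domestic stock exchange 102.2, purchases of foreign government bonds by domestic residents 506.1, borrowing by resident firms from foreign banks 213.8; capital account: sale of embassy land to a foreign government 10.3, acquisition of foreign patents and trademarks (non-produced assets) 23.7; secondary income: personal remittances sent abroad by immigrant workers 67.4, contributions paid to international organisations 31.8; primary income: interest received on holdings of foreign bonds 212.9, compensation paid to foreign seasonal workers 45.1, profits repatriated by foreign-owned firms operating domestically 202.6.)

183.6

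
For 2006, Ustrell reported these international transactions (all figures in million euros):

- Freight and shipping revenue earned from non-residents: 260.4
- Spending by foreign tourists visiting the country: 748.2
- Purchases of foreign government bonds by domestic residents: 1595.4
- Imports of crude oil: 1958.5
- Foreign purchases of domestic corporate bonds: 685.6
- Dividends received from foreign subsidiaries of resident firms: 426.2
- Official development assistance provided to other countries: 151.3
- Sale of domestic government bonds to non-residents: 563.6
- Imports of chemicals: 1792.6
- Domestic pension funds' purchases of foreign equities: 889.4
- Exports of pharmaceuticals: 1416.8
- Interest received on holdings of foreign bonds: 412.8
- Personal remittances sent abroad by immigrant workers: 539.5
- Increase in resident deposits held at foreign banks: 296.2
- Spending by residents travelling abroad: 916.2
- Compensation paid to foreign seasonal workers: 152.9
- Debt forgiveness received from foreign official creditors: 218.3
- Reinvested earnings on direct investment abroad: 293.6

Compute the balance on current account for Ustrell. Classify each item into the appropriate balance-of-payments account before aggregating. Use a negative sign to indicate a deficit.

Goods: 1416.8 - 1958.5 - 1792.6 = -2334.3
Services: 260.4 + 748.2 - 916.2 = 92.4
Primary income: 426.2 + 293.6 + 412.8 - 152.9 = 979.7
Secondary income: -539.5 - 151.3 = -690.8
Current account = (-2334.3) + 92.4 + 979.7 + (-690.8) = -1953.0
(Excluded from the current account — financial account: purchases of foreign government bonds by domestic residents 1595.4, foreign purchases of domestic corporate bonds 685.6, sale of domestic government bonds to non-residents 563.6, domestic pension funds' purchases of foreign equities 889.4, increase in resident deposits held at foreign banks 296.2; capital account: debt forgiveness received from foreign official creditors 218.3.)

-1953.0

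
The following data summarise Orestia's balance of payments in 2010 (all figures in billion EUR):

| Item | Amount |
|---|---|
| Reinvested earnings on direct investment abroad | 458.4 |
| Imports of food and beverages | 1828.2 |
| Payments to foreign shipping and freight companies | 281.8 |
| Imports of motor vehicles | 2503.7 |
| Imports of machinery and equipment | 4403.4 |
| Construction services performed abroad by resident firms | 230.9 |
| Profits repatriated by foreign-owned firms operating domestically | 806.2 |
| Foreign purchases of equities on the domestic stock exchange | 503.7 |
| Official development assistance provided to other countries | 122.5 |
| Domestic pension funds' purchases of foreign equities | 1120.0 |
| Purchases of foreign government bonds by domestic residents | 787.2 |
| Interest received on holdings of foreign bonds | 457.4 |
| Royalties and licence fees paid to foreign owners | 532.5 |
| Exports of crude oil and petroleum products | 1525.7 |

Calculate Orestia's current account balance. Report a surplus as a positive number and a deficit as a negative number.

Goods: -2503.7 - 1828.2 + 1525.7 - 4403.4 = -7209.6
Services: -281.8 - 532.5 + 230.9 = -583.4
Primary income: 457.4 + 458.4 - 806.2 = 109.6
Secondary income: -122.5
Current account = (-7209.6) + (-583.4) + 109.6 + (-122.5) = -7805.9
(Excluded from the current account — financial account: foreign purchases of equities on the domestic stock exchange 503.7, domestic pension funds' purchases of foreign equities 1120.0, purchases of foreign government bonds by domestic residents 787.2.)

-7805.9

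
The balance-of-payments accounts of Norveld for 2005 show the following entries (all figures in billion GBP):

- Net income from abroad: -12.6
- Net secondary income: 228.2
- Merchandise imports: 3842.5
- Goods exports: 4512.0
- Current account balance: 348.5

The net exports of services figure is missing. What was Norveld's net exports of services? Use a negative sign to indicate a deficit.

Current account = goods balance + services balance + net primary income + net secondary income
Sum of the known components = 885.1
Net exports of services = CA - (known components) = 348.5 - 885.1 = -536.6

-536.6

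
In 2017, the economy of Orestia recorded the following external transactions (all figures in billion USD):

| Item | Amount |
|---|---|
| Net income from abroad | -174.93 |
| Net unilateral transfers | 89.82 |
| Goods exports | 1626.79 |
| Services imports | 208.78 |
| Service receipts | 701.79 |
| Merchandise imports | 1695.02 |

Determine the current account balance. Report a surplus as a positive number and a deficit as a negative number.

339.67

Goods balance = 1626.79 - 1695.02 = -68.23
Services balance = 701.79 - 208.78 = 493.01
Trade balance (goods + services) = -68.23 + 493.01 = 424.78
Net primary income = -174.93
Net secondary income = 89.82
Current account = 424.78 + (-174.93) + 89.82 = 339.67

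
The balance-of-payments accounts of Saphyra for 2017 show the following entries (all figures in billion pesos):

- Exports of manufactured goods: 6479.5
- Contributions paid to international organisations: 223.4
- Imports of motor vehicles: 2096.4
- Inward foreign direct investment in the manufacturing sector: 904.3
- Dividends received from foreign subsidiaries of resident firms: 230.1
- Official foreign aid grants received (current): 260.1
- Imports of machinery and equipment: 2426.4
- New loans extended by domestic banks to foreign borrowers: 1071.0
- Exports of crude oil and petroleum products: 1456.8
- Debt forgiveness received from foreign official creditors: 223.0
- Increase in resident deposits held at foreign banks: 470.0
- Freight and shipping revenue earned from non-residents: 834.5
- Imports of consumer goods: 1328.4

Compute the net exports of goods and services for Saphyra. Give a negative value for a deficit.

2919.6

Goods: -2426.4 + 6479.5 - 1328.4 + 1456.8 - 2096.4 = 2085.1
Services: 834.5
Trade balance = 2085.1 + 834.5 = 2919.6
(Excluded from the trade balance — secondary income: contributions paid to international organisations 223.4, official foreign aid grants received (current) 260.1; financial account: inward foreign direct investment in the manufacturing sector 904.3, new loans extended by domestic banks to foreign borrowers 1071.0, increase in resident deposits held at foreign banks 470.0; primary income: dividends received from foreign subsidiaries of resident firms 230.1; capital account: debt forgiveness received from foreign official creditors 223.0.)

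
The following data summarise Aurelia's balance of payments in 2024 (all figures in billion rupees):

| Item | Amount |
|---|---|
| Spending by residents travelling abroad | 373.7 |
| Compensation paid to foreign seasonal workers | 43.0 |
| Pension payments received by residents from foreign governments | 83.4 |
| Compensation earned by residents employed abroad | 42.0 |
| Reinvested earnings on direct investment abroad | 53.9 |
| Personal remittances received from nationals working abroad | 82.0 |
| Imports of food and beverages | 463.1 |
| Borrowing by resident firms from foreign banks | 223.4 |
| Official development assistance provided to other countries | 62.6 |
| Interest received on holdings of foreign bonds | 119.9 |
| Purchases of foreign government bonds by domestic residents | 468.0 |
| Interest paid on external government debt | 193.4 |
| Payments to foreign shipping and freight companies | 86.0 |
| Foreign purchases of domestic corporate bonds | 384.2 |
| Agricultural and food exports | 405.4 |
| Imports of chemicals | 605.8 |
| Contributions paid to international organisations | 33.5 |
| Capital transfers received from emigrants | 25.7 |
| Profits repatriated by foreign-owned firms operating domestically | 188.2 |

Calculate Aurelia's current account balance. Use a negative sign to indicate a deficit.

-1262.7

Goods: -463.1 - 605.8 + 405.4 = -663.5
Services: -373.7 - 86.0 = -459.7
Primary income: -188.2 - 43.0 + 53.9 + 119.9 - 193.4 + 42.0 = -208.8
Secondary income: 82.0 + 83.4 - 62.6 - 33.5 = 69.3
Current account = (-663.5) + (-459.7) + (-208.8) + 69.3 = -1262.7
(Excluded from the current account — financial account: borrowing by resident firms from foreign banks 223.4, purchases of foreign government bonds by domestic residents 468.0, foreign purchases of domestic corporate bonds 384.2; capital account: capital transfers received from emigrants 25.7.)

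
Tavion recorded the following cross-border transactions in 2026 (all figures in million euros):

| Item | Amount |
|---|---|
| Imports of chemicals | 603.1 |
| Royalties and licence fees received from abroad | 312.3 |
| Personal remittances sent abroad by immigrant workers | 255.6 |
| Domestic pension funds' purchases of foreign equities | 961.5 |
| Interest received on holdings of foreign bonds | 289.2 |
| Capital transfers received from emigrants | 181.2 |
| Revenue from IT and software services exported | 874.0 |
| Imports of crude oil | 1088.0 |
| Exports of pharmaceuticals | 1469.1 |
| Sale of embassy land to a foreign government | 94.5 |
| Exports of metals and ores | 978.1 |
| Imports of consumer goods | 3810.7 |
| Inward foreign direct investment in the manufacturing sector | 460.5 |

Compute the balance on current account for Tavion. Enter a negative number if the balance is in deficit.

Goods: -1088.0 + 1469.1 - 3810.7 - 603.1 + 978.1 = -3054.6
Services: 312.3 + 874.0 = 1186.3
Primary income: 289.2
Secondary income: -255.6
Current account = (-3054.6) + 1186.3 + 289.2 + (-255.6) = -1834.7
(Excluded from the current account — financial account: domestic pension funds' purchases of foreign equities 961.5, inward foreign direct investment in the manufacturing sector 460.5; capital account: capital transfers received from emigrants 181.2, sale of embassy land to a foreign government 94.5.)

-1834.7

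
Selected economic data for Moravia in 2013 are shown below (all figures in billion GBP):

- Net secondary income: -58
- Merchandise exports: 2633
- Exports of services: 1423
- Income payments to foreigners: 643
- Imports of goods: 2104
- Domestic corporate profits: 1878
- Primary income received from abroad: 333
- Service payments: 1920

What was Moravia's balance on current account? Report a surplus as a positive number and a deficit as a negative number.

-336

Goods balance = 2633 - 2104 = 529
Services balance = 1423 - 1920 = -497
Trade balance (goods + services) = 529 + (-497) = 32
Net primary income = 333 - 643 = -310
Net secondary income = -58
Current account = 32 + (-310) + (-58) = -336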